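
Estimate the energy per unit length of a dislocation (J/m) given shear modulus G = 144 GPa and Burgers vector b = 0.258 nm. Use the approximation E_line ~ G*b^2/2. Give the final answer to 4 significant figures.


E = G*b^2/2
b = 0.258 nm = 2.58e-10 m
G = 144 GPa = 1.44e+11 Pa
E = 0.5 * 1.44e+11 * (2.58e-10)^2
E = 4.793e-09 J/m


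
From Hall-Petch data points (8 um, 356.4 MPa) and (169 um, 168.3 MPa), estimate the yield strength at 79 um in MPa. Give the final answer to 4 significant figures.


sigma_y = sigma0 + k / sqrt(d)
1/sqrt(d1) = 1/sqrt(8e-06) = 353.553;  1/sqrt(d2) = 76.9231
k = (sigma1 - sigma2) / (1/sqrt(d1) - 1/sqrt(d2)) = (356.4 - 168.3) / (353.553 - 76.9231) = 0.679969 MPa*m^0.5
sigma0 = sigma1 - k/sqrt(d1) = 356.4 - 0.679969*353.553 = 115.995 MPa
sigma_y(d3) = 115.995 + 0.679969 / sqrt(7.9e-05) = 192.5 MPa


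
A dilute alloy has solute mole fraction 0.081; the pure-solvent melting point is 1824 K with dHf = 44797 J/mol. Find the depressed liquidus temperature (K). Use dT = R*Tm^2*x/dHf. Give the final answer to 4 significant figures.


dT = R*Tm^2*x / dHf
dT = 8.314 * 1824^2 * 0.081 / 44797
dT = 50.0145 K
T_new = 1824 - 50.0145 = 1774 K


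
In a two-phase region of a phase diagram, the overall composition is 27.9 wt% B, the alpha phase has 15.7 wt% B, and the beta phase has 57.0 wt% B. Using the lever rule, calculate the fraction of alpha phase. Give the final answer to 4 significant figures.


f_alpha = (C_beta - C0) / (C_beta - C_alpha)
f_alpha = (57.0 - 27.9) / (57.0 - 15.7)
f_alpha = 0.7046


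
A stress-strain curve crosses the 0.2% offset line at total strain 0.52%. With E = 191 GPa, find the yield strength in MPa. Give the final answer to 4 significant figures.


Offset strain = 0.002
Elastic strain at yield = total_strain - offset = 5.2e-03 - 0.002 = 3.2e-03
sigma_y = E * elastic_strain = 191000 * 3.2e-03
sigma_y = 611.2 MPa


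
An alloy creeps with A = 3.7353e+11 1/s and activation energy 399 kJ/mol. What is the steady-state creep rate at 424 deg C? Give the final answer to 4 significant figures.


rate = A * exp(-Q / (R*T))
T = 424 + 273.15 = 697.15 K
rate = 3.7353e+11 * exp(-399e3 / (8.314 * 697.15))
rate = 4.74e-19 1/s


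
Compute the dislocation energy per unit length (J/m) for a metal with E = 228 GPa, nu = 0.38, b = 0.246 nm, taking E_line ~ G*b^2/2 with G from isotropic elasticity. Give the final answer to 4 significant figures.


Step 1: G = E / (2*(1+nu))
G = 228 / (2*(1+0.38)) = 82.6087 GPa = 8.26087e+10 Pa
Step 2: E_line = G*b^2/2
b = 0.246 nm = 2.46e-10 m
E_line = 0.5 * 8.26087e+10 * (2.46e-10)^2 = 2.5e-09 J/m


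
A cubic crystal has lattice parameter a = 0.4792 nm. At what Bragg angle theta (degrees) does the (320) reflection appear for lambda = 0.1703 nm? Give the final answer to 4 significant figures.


d = a / sqrt(h^2+k^2+l^2)
d = 0.4792 / sqrt(13) = 0.132906 nm
lambda = 2*d*sin(theta)  =>  sin(theta) = lambda / (2*d)
sin(theta) = 0.1703 / (2 * 0.132906) = 0.640678
theta = 39.84 deg


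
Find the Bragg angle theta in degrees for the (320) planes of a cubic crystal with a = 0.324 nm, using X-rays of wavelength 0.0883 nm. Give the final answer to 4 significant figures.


d = a / sqrt(h^2+k^2+l^2)
d = 0.324 / sqrt(13) = 0.0898614 nm
lambda = 2*d*sin(theta)  =>  sin(theta) = lambda / (2*d)
sin(theta) = 0.0883 / (2 * 0.0898614) = 0.491312
theta = 29.43 deg


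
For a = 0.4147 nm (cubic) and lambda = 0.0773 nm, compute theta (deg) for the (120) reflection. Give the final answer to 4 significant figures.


d = a / sqrt(h^2+k^2+l^2)
d = 0.4147 / sqrt(5) = 0.185459 nm
lambda = 2*d*sin(theta)  =>  sin(theta) = lambda / (2*d)
sin(theta) = 0.0773 / (2 * 0.185459) = 0.208401
theta = 12.03 deg


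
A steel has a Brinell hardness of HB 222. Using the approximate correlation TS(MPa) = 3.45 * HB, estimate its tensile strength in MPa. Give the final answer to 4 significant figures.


TS (MPa) = 3.45 * HB
TS = 3.45 * 222
TS = 765.9 MPa


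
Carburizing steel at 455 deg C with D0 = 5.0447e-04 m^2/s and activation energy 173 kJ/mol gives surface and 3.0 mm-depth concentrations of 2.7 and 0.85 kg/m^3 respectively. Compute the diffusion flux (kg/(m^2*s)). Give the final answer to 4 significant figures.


Step 1: D = D0 * exp(-Qd/(R*T))
T = 455 + 273.15 = 728.15 K
D = 5.0447e-04 * exp(-173e3 / (8.314 * 728.15)) = 1.95903e-16 m^2/s
Step 2: J = D * (C1 - C2) / dx
J = 1.95903e-16 * (2.7 - 0.85) / 3e-03
J = 1.208e-13 kg/(m^2*s)


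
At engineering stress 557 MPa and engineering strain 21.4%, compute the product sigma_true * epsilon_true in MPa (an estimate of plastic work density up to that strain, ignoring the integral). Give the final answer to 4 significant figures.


sigma_true = sigma_eng * (1 + epsilon_eng)
sigma_true = 557 * (1 + 0.214) = 676.198 MPa
epsilon_true = ln(1 + epsilon_eng)
epsilon_true = ln(1 + 0.214) = 0.193921
sigma_true * epsilon_true = 676.198 * 0.193921 = 131.1 MPa


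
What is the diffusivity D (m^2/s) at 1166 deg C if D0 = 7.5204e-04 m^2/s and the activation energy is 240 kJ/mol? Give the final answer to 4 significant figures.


D = D0 * exp(-Qd / (R*T))
T = 1439.15 K
D = 7.5204e-04 * exp(-240e3 / (8.314 * 1439.15))
D = 1.462e-12 m^2/s


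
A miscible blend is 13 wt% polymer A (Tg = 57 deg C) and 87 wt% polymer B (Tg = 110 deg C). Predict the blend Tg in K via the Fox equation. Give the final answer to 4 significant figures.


1/Tg = w1/Tg1 + w2/Tg2 (in Kelvin)
Tg1 = 330.15 K, Tg2 = 383.15 K
1/Tg = 0.13/330.15 + 0.87/383.15
Tg = 375.3 K


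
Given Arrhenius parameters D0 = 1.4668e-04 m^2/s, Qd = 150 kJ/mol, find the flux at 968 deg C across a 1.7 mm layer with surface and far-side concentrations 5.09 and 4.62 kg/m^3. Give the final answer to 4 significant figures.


Step 1: D = D0 * exp(-Qd/(R*T))
T = 968 + 273.15 = 1241.15 K
D = 1.4668e-04 * exp(-150e3 / (8.314 * 1241.15)) = 7.13331e-11 m^2/s
Step 2: J = D * (C1 - C2) / dx
J = 7.13331e-11 * (5.09 - 4.62) / 1.7e-03
J = 1.972e-08 kg/(m^2*s)


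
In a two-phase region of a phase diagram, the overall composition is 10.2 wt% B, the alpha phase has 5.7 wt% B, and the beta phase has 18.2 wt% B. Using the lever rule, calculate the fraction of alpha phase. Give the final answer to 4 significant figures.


f_alpha = (C_beta - C0) / (C_beta - C_alpha)
f_alpha = (18.2 - 10.2) / (18.2 - 5.7)
f_alpha = 0.64


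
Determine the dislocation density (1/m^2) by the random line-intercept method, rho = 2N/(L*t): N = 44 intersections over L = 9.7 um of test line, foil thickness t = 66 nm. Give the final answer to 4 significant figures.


rho = 2N / (L * t)
L = 9.7 um = 9.7e-06 m, t = 66 nm = 6.6e-08 m
rho = 2 * 44 / (9.7e-06 * 6.6e-08)
rho = 1.375e+14 1/m^2


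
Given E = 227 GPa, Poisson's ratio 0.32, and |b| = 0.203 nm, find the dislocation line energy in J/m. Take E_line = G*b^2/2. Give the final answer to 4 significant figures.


Step 1: G = E / (2*(1+nu))
G = 227 / (2*(1+0.32)) = 85.9848 GPa = 8.59848e+10 Pa
Step 2: E_line = G*b^2/2
b = 0.203 nm = 2.03e-10 m
E_line = 0.5 * 8.59848e+10 * (2.03e-10)^2 = 1.772e-09 J/m


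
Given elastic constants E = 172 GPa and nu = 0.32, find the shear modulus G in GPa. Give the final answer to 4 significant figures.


G = E / (2*(1+nu))
G = 172 / (2*(1+0.32))
G = 65.15 GPa


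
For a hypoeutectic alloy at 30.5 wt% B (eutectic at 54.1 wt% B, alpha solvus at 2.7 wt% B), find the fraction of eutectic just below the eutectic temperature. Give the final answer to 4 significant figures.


f_primary = (C_e - C0) / (C_e - C_alpha_max)
f_primary = (54.1 - 30.5) / (54.1 - 2.7)
f_primary = 0.459144
f_eutectic = 1 - 0.459144 = 0.5409


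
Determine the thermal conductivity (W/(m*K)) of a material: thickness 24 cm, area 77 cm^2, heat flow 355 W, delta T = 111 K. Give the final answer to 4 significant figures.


k = Q*L / (A*dT)
L = 0.24 m, A = 7.7e-03 m^2
k = 355 * 0.24 / (7.7e-03 * 111)
k = 99.68 W/(m*K)


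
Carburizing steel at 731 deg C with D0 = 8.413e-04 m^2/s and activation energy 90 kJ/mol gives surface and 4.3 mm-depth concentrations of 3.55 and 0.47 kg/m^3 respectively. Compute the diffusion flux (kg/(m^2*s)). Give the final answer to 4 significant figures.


Step 1: D = D0 * exp(-Qd/(R*T))
T = 731 + 273.15 = 1004.15 K
D = 8.413e-04 * exp(-90e3 / (8.314 * 1004.15)) = 1.75022e-08 m^2/s
Step 2: J = D * (C1 - C2) / dx
J = 1.75022e-08 * (3.55 - 0.47) / 4.3e-03
J = 1.254e-05 kg/(m^2*s)


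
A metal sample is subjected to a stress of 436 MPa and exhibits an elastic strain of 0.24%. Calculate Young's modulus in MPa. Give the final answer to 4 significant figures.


E = sigma / epsilon
epsilon = 0.24% = 2.4e-03
E = 436 / 2.4e-03
E = 181700 MPa


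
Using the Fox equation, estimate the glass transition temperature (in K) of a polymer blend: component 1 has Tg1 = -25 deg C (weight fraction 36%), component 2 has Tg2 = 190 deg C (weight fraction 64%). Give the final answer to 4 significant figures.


1/Tg = w1/Tg1 + w2/Tg2 (in Kelvin)
Tg1 = 248.15 K, Tg2 = 463.15 K
1/Tg = 0.36/248.15 + 0.64/463.15
Tg = 353 K


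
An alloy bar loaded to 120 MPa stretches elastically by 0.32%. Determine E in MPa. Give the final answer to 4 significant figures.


E = sigma / epsilon
epsilon = 0.32% = 3.2e-03
E = 120 / 3.2e-03
E = 37500 MPa


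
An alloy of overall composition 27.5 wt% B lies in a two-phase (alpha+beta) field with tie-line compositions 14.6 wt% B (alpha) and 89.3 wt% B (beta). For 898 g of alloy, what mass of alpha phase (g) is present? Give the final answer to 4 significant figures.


f_alpha = (C_beta - C0) / (C_beta - C_alpha)
f_alpha = (89.3 - 27.5) / (89.3 - 14.6) = 0.827309
m_alpha = f_alpha * m_total = 0.827309 * 898 = 742.9 g


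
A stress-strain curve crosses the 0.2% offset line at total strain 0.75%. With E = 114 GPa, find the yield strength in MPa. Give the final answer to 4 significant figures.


Offset strain = 0.002
Elastic strain at yield = total_strain - offset = 7.5e-03 - 0.002 = 5.5e-03
sigma_y = E * elastic_strain = 114000 * 5.5e-03
sigma_y = 627 MPa


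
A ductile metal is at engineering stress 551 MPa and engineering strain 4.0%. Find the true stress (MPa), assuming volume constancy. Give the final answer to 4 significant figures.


sigma_true = sigma_eng * (1 + epsilon_eng)
sigma_true = 551 * (1 + 0.04)
sigma_true = 573 MPa


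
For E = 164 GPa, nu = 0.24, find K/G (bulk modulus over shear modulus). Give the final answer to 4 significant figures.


G = E / (2*(1+nu))
G = 164 / (2*(1+0.24)) = 66.129 GPa
K = E / (3*(1-2*nu))
K = 164 / (3*(1-2*0.24)) = 105.128 GPa
K/G = 105.128 / 66.129 = 1.59


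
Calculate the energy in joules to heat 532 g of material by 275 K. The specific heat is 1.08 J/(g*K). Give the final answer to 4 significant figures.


Q = m * cp * dT
Q = 532 * 1.08 * 275
Q = 158000 J


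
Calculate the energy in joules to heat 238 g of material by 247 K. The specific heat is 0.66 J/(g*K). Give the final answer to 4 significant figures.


Q = m * cp * dT
Q = 238 * 0.66 * 247
Q = 38800 J


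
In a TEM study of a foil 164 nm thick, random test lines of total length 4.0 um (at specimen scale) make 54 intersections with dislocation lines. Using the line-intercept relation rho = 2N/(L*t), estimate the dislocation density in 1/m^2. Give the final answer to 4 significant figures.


rho = 2N / (L * t)
L = 4.0 um = 4e-06 m, t = 164 nm = 1.64e-07 m
rho = 2 * 54 / (4e-06 * 1.64e-07)
rho = 1.646e+14 1/m^2


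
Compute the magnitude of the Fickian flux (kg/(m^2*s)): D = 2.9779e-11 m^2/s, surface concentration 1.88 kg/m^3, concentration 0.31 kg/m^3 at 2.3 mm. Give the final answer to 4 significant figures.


J = -D * (dC/dx) = D * (C1 - C2) / dx
J = 2.9779e-11 * (1.88 - 0.31) / 2.3e-03
J = 2.033e-08 kg/(m^2*s)


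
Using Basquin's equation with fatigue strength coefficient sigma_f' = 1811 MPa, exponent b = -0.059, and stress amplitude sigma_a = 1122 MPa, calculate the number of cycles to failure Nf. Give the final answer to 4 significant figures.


sigma_a = sigma_f' * (2*Nf)^b
2*Nf = (sigma_a / sigma_f')^(1/b)
2*Nf = (1122 / 1811)^(1/-0.059)
2*Nf = 3343.2
Nf = 1672 cycles


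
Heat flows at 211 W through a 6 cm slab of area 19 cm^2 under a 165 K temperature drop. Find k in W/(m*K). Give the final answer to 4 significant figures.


k = Q*L / (A*dT)
L = 0.06 m, A = 1.9e-03 m^2
k = 211 * 0.06 / (1.9e-03 * 165)
k = 40.38 W/(m*K)


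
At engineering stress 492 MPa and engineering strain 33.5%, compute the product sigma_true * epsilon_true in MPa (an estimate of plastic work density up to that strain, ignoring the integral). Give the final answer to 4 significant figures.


sigma_true = sigma_eng * (1 + epsilon_eng)
sigma_true = 492 * (1 + 0.335) = 656.82 MPa
epsilon_true = ln(1 + epsilon_eng)
epsilon_true = ln(1 + 0.335) = 0.288931
sigma_true * epsilon_true = 656.82 * 0.288931 = 189.8 MPa


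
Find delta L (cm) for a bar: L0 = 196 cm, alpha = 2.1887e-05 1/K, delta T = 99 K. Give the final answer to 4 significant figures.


dL = L0 * alpha * dT
dL = 196 * 2.1887e-05 * 99
dL = 0.4247 cm


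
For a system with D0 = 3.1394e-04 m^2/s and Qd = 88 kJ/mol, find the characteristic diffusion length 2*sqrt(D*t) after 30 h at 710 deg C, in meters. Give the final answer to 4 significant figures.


Step 1: D = D0 * exp(-Qd/(R*T))
T = 983.15 K
D = 3.1394e-04 * exp(-88e3 / (8.314 * 983.15)) = 6.62596e-09 m^2/s
Step 2: L = 2*sqrt(D*t)
t = 30 h = 108000 s
L = 2*sqrt(6.62596e-09 * 108000) = 0.0535 m


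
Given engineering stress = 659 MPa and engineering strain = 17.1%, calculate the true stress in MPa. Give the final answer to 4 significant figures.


sigma_true = sigma_eng * (1 + epsilon_eng)
sigma_true = 659 * (1 + 0.171)
sigma_true = 771.7 MPa


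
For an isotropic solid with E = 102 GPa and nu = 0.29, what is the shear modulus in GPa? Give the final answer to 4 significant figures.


G = E / (2*(1+nu))
G = 102 / (2*(1+0.29))
G = 39.53 GPa


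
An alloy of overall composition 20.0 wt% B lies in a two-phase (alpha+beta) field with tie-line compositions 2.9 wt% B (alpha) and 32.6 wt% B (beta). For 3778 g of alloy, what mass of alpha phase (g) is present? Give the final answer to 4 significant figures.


f_alpha = (C_beta - C0) / (C_beta - C_alpha)
f_alpha = (32.6 - 20.0) / (32.6 - 2.9) = 0.424242
m_alpha = f_alpha * m_total = 0.424242 * 3778 = 1603 g


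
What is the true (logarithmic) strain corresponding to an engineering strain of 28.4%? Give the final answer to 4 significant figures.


epsilon_true = ln(1 + epsilon_eng)
epsilon_true = ln(1 + 0.284)
epsilon_true = 0.25


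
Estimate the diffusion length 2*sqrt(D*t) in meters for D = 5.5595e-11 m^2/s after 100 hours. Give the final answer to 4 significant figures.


t = 100 hr = 360000 s
Diffusion length = 2*sqrt(D*t)
= 2*sqrt(5.5595e-11 * 360000)
= 8.947e-03 m


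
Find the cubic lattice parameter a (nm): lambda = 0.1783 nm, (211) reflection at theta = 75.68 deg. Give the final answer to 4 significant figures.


d = lambda / (2*sin(theta))
d = 0.1783 / (2*sin(75.68 deg))
d = 0.0920088 nm
a = d * sqrt(h^2+k^2+l^2) = 0.0920088 * sqrt(6)
a = 0.2254 nm


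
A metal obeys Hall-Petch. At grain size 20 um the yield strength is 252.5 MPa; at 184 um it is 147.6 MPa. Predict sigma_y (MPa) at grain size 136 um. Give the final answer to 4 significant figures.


sigma_y = sigma0 + k / sqrt(d)
1/sqrt(d1) = 1/sqrt(2e-05) = 223.607;  1/sqrt(d2) = 73.721
k = (sigma1 - sigma2) / (1/sqrt(d1) - 1/sqrt(d2)) = (252.5 - 147.6) / (223.607 - 73.721) = 0.699866 MPa*m^0.5
sigma0 = sigma1 - k/sqrt(d1) = 252.5 - 0.699866*223.607 = 96.0052 MPa
sigma_y(d3) = 96.0052 + 0.699866 / sqrt(1.36e-04) = 156 MPa


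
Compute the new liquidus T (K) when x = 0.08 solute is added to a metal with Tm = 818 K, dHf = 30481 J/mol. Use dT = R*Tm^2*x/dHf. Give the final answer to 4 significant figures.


dT = R*Tm^2*x / dHf
dT = 8.314 * 818^2 * 0.08 / 30481
dT = 14.6008 K
T_new = 818 - 14.6008 = 803.4 K


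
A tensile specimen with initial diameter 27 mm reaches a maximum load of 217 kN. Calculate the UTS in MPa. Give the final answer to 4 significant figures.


A0 = pi*(d/2)^2 = pi*(27/2)^2 = 572.555 mm^2
UTS = F_max / A0 = 217*1000 / 572.555
UTS = 379 MPa


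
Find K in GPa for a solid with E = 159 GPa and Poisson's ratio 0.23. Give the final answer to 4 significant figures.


K = E / (3*(1-2*nu))
K = 159 / (3*(1-2*0.23))
K = 98.15 GPa


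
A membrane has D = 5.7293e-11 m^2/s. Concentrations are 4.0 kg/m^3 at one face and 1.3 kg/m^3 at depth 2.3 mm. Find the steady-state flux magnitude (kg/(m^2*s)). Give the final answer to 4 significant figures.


J = -D * (dC/dx) = D * (C1 - C2) / dx
J = 5.7293e-11 * (4.0 - 1.3) / 2.3e-03
J = 6.726e-08 kg/(m^2*s)


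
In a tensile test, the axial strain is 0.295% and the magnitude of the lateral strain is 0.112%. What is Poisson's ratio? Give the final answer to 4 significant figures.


nu = -epsilon_lat / epsilon_axial
Lateral strain is contraction (negative), so using magnitudes:
nu = 0.112 / 0.295
nu = 0.3797


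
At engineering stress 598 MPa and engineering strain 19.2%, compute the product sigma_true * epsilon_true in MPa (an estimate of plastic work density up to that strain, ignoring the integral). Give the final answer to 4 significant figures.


sigma_true = sigma_eng * (1 + epsilon_eng)
sigma_true = 598 * (1 + 0.192) = 712.816 MPa
epsilon_true = ln(1 + epsilon_eng)
epsilon_true = ln(1 + 0.192) = 0.175633
sigma_true * epsilon_true = 712.816 * 0.175633 = 125.2 MPa


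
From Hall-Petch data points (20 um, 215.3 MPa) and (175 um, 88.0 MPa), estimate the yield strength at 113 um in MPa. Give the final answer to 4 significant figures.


sigma_y = sigma0 + k / sqrt(d)
1/sqrt(d1) = 1/sqrt(2e-05) = 223.607;  1/sqrt(d2) = 75.5929
k = (sigma1 - sigma2) / (1/sqrt(d1) - 1/sqrt(d2)) = (215.3 - 88.0) / (223.607 - 75.5929) = 0.860054 MPa*m^0.5
sigma0 = sigma1 - k/sqrt(d1) = 215.3 - 0.860054*223.607 = 22.986 MPa
sigma_y(d3) = 22.986 + 0.860054 / sqrt(1.13e-04) = 103.9 MPa


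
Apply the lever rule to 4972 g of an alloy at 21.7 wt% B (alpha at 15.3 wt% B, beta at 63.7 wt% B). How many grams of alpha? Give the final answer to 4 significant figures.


f_alpha = (C_beta - C0) / (C_beta - C_alpha)
f_alpha = (63.7 - 21.7) / (63.7 - 15.3) = 0.867769
m_alpha = f_alpha * m_total = 0.867769 * 4972 = 4315 g


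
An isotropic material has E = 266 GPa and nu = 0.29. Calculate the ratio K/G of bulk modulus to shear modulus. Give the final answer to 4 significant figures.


G = E / (2*(1+nu))
G = 266 / (2*(1+0.29)) = 103.101 GPa
K = E / (3*(1-2*nu))
K = 266 / (3*(1-2*0.29)) = 211.111 GPa
K/G = 211.111 / 103.101 = 2.048


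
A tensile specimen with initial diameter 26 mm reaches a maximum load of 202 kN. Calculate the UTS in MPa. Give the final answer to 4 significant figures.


A0 = pi*(d/2)^2 = pi*(26/2)^2 = 530.929 mm^2
UTS = F_max / A0 = 202*1000 / 530.929
UTS = 380.5 MPa


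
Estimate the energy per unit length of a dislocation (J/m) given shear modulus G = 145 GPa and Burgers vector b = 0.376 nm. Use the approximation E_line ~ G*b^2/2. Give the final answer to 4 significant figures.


E = G*b^2/2
b = 0.376 nm = 3.76e-10 m
G = 145 GPa = 1.45e+11 Pa
E = 0.5 * 1.45e+11 * (3.76e-10)^2
E = 1.025e-08 J/m


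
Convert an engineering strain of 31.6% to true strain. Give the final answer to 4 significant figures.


epsilon_true = ln(1 + epsilon_eng)
epsilon_true = ln(1 + 0.316)
epsilon_true = 0.2746


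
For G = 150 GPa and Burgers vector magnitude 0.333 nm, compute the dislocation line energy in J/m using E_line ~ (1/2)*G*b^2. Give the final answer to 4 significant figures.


E = G*b^2/2
b = 0.333 nm = 3.33e-10 m
G = 150 GPa = 1.5e+11 Pa
E = 0.5 * 1.5e+11 * (3.33e-10)^2
E = 8.317e-09 J/m


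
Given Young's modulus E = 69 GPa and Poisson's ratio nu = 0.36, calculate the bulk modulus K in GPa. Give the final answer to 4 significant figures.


K = E / (3*(1-2*nu))
K = 69 / (3*(1-2*0.36))
K = 82.14 GPa


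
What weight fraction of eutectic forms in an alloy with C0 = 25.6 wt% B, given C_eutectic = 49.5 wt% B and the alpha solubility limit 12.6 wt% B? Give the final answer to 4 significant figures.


f_primary = (C_e - C0) / (C_e - C_alpha_max)
f_primary = (49.5 - 25.6) / (49.5 - 12.6)
f_primary = 0.647696
f_eutectic = 1 - 0.647696 = 0.3523


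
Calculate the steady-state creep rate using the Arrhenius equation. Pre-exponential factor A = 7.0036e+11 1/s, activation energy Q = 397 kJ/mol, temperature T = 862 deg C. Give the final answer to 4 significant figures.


rate = A * exp(-Q / (R*T))
T = 862 + 273.15 = 1135.15 K
rate = 7.0036e+11 * exp(-397e3 / (8.314 * 1135.15))
rate = 3.771e-07 1/s


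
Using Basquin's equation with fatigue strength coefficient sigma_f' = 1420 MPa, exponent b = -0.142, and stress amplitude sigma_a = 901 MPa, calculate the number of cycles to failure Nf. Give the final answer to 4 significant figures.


sigma_a = sigma_f' * (2*Nf)^b
2*Nf = (sigma_a / sigma_f')^(1/b)
2*Nf = (901 / 1420)^(1/-0.142)
2*Nf = 24.6203
Nf = 12.31 cycles


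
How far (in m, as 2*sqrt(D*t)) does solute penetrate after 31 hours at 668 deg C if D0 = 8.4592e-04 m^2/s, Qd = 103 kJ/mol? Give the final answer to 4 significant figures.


Step 1: D = D0 * exp(-Qd/(R*T))
T = 941.15 K
D = 8.4592e-04 * exp(-103e3 / (8.314 * 941.15)) = 1.6238e-09 m^2/s
Step 2: L = 2*sqrt(D*t)
t = 31 h = 111600 s
L = 2*sqrt(1.6238e-09 * 111600) = 0.02692 m


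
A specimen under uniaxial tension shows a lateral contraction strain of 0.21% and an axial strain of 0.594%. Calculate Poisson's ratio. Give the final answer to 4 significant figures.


nu = -epsilon_lat / epsilon_axial
Lateral strain is contraction (negative), so using magnitudes:
nu = 0.21 / 0.594
nu = 0.3535


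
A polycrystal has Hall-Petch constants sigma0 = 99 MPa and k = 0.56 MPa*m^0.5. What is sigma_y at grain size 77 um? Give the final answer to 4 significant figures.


sigma_y = sigma0 + k / sqrt(d)
d = 77 um = 7.7e-05 m
sigma_y = 99 + 0.56 / sqrt(7.7e-05)
sigma_y = 162.8 MPa


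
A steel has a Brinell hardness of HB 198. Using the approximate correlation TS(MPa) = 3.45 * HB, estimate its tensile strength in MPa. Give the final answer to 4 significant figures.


TS (MPa) = 3.45 * HB
TS = 3.45 * 198
TS = 683.1 MPa


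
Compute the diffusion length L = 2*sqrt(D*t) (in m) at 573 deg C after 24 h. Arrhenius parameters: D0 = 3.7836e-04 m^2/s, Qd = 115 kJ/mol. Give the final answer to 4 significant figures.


Step 1: D = D0 * exp(-Qd/(R*T))
T = 846.15 K
D = 3.7836e-04 * exp(-115e3 / (8.314 * 846.15)) = 3.00922e-11 m^2/s
Step 2: L = 2*sqrt(D*t)
t = 24 h = 86400 s
L = 2*sqrt(3.00922e-11 * 86400) = 3.225e-03 m


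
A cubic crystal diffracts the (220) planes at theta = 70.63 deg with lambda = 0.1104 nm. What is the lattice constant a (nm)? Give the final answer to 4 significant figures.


d = lambda / (2*sin(theta))
d = 0.1104 / (2*sin(70.63 deg))
d = 0.058512 nm
a = d * sqrt(h^2+k^2+l^2) = 0.058512 * sqrt(8)
a = 0.1655 nm


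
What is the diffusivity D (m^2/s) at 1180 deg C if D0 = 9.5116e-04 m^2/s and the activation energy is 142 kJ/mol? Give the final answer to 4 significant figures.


D = D0 * exp(-Qd / (R*T))
T = 1453.15 K
D = 9.5116e-04 * exp(-142e3 / (8.314 * 1453.15))
D = 7.478e-09 m^2/s


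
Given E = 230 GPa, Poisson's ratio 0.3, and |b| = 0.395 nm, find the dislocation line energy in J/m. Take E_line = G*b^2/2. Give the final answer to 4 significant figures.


Step 1: G = E / (2*(1+nu))
G = 230 / (2*(1+0.3)) = 88.4615 GPa = 8.84615e+10 Pa
Step 2: E_line = G*b^2/2
b = 0.395 nm = 3.95e-10 m
E_line = 0.5 * 8.84615e+10 * (3.95e-10)^2 = 6.901e-09 J/m


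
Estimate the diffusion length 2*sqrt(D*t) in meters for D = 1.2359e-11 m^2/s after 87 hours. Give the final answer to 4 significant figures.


t = 87 hr = 313200 s
Diffusion length = 2*sqrt(D*t)
= 2*sqrt(1.2359e-11 * 313200)
= 3.935e-03 m


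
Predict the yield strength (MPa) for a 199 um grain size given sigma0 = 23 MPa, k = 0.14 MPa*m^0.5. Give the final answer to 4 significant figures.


sigma_y = sigma0 + k / sqrt(d)
d = 199 um = 1.99e-04 m
sigma_y = 23 + 0.14 / sqrt(1.99e-04)
sigma_y = 32.92 MPa


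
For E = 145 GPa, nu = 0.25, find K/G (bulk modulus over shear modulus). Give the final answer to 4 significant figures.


G = E / (2*(1+nu))
G = 145 / (2*(1+0.25)) = 58 GPa
K = E / (3*(1-2*nu))
K = 145 / (3*(1-2*0.25)) = 96.6667 GPa
K/G = 96.6667 / 58 = 1.667


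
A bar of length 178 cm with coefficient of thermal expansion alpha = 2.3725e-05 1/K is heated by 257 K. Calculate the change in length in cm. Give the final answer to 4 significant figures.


dL = L0 * alpha * dT
dL = 178 * 2.3725e-05 * 257
dL = 1.085 cm


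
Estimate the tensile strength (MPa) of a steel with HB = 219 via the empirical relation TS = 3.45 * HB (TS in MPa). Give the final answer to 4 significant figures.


TS (MPa) = 3.45 * HB
TS = 3.45 * 219
TS = 755.6 MPa


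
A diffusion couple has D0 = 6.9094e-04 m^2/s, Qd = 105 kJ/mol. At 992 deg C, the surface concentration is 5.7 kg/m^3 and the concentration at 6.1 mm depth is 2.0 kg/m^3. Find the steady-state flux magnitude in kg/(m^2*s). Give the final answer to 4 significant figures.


Step 1: D = D0 * exp(-Qd/(R*T))
T = 992 + 273.15 = 1265.15 K
D = 6.9094e-04 * exp(-105e3 / (8.314 * 1265.15)) = 3.19239e-08 m^2/s
Step 2: J = D * (C1 - C2) / dx
J = 3.19239e-08 * (5.7 - 2.0) / 6.1e-03
J = 1.936e-05 kg/(m^2*s)


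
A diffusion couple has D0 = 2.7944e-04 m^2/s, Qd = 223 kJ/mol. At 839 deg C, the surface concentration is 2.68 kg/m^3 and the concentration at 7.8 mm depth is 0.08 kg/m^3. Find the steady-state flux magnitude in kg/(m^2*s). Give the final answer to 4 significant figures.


Step 1: D = D0 * exp(-Qd/(R*T))
T = 839 + 273.15 = 1112.15 K
D = 2.7944e-04 * exp(-223e3 / (8.314 * 1112.15)) = 9.38018e-15 m^2/s
Step 2: J = D * (C1 - C2) / dx
J = 9.38018e-15 * (2.68 - 0.08) / 7.8e-03
J = 3.127e-12 kg/(m^2*s)


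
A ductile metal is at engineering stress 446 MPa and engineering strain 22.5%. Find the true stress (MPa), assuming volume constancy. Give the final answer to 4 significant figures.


sigma_true = sigma_eng * (1 + epsilon_eng)
sigma_true = 446 * (1 + 0.225)
sigma_true = 546.4 MPa


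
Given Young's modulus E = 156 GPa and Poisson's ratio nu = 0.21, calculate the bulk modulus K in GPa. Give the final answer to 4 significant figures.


K = E / (3*(1-2*nu))
K = 156 / (3*(1-2*0.21))
K = 89.66 GPa


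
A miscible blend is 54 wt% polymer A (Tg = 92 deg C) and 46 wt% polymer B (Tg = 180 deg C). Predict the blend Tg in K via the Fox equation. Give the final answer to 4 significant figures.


1/Tg = w1/Tg1 + w2/Tg2 (in Kelvin)
Tg1 = 365.15 K, Tg2 = 453.15 K
1/Tg = 0.54/365.15 + 0.46/453.15
Tg = 401 K


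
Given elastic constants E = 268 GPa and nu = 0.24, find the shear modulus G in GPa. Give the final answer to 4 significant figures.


G = E / (2*(1+nu))
G = 268 / (2*(1+0.24))
G = 108.1 GPa


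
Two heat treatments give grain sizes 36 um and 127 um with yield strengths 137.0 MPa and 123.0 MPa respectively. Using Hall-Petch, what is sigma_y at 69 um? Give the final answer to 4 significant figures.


sigma_y = sigma0 + k / sqrt(d)
1/sqrt(d1) = 1/sqrt(3.6e-05) = 166.667;  1/sqrt(d2) = 88.7357
k = (sigma1 - sigma2) / (1/sqrt(d1) - 1/sqrt(d2)) = (137.0 - 123.0) / (166.667 - 88.7357) = 0.179646 MPa*m^0.5
sigma0 = sigma1 - k/sqrt(d1) = 137.0 - 0.179646*166.667 = 107.059 MPa
sigma_y(d3) = 107.059 + 0.179646 / sqrt(6.9e-05) = 128.7 MPa


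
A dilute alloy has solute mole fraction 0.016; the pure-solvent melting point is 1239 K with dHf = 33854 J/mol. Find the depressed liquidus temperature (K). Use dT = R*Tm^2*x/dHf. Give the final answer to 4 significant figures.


dT = R*Tm^2*x / dHf
dT = 8.314 * 1239^2 * 0.016 / 33854
dT = 6.03202 K
T_new = 1239 - 6.03202 = 1233 K


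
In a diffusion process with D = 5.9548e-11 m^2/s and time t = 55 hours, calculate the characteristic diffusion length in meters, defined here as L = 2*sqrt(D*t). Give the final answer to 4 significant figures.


t = 55 hr = 198000 s
Diffusion length = 2*sqrt(D*t)
= 2*sqrt(5.9548e-11 * 198000)
= 6.867e-03 m


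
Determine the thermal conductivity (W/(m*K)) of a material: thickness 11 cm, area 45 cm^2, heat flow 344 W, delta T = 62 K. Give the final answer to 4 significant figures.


k = Q*L / (A*dT)
L = 0.11 m, A = 4.5e-03 m^2
k = 344 * 0.11 / (4.5e-03 * 62)
k = 135.6 W/(m*K)


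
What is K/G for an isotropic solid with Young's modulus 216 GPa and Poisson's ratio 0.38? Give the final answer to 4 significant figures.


G = E / (2*(1+nu))
G = 216 / (2*(1+0.38)) = 78.2609 GPa
K = E / (3*(1-2*nu))
K = 216 / (3*(1-2*0.38)) = 300 GPa
K/G = 300 / 78.2609 = 3.833


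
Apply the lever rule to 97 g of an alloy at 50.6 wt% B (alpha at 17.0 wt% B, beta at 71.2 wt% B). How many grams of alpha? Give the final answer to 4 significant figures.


f_alpha = (C_beta - C0) / (C_beta - C_alpha)
f_alpha = (71.2 - 50.6) / (71.2 - 17.0) = 0.380074
m_alpha = f_alpha * m_total = 0.380074 * 97 = 36.87 g


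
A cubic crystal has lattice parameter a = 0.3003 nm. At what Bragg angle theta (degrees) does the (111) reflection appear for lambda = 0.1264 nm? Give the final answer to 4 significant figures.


d = a / sqrt(h^2+k^2+l^2)
d = 0.3003 / sqrt(3) = 0.173378 nm
lambda = 2*d*sin(theta)  =>  sin(theta) = lambda / (2*d)
sin(theta) = 0.1264 / (2 * 0.173378) = 0.364521
theta = 21.38 deg


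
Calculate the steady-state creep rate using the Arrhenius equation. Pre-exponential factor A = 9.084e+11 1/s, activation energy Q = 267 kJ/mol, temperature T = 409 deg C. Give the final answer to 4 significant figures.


rate = A * exp(-Q / (R*T))
T = 409 + 273.15 = 682.15 K
rate = 9.084e+11 * exp(-267e3 / (8.314 * 682.15))
rate = 3.254e-09 1/s


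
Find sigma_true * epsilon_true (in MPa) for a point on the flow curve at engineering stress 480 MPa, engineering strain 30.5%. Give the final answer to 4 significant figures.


sigma_true = sigma_eng * (1 + epsilon_eng)
sigma_true = 480 * (1 + 0.305) = 626.4 MPa
epsilon_true = ln(1 + epsilon_eng)
epsilon_true = ln(1 + 0.305) = 0.266203
sigma_true * epsilon_true = 626.4 * 0.266203 = 166.7 MPa


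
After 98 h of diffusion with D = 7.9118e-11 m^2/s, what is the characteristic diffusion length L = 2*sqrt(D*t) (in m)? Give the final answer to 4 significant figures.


t = 98 hr = 352800 s
Diffusion length = 2*sqrt(D*t)
= 2*sqrt(7.9118e-11 * 352800)
= 0.01057 m


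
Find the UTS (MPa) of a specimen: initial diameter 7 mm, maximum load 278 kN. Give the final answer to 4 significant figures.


A0 = pi*(d/2)^2 = pi*(7/2)^2 = 38.4845 mm^2
UTS = F_max / A0 = 278*1000 / 38.4845
UTS = 7224 MPa


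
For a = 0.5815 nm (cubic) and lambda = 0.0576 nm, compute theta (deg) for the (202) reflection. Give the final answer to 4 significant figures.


d = a / sqrt(h^2+k^2+l^2)
d = 0.5815 / sqrt(8) = 0.205591 nm
lambda = 2*d*sin(theta)  =>  sin(theta) = lambda / (2*d)
sin(theta) = 0.0576 / (2 * 0.205591) = 0.140084
theta = 8.053 deg


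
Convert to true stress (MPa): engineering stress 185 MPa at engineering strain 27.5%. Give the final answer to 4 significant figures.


sigma_true = sigma_eng * (1 + epsilon_eng)
sigma_true = 185 * (1 + 0.275)
sigma_true = 235.9 MPa


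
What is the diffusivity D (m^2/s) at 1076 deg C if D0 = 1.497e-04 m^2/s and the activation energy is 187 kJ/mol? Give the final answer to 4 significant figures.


D = D0 * exp(-Qd / (R*T))
T = 1349.15 K
D = 1.497e-04 * exp(-187e3 / (8.314 * 1349.15))
D = 8.609e-12 m^2/s


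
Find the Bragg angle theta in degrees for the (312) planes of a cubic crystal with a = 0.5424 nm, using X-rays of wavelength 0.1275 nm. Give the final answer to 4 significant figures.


d = a / sqrt(h^2+k^2+l^2)
d = 0.5424 / sqrt(14) = 0.144962 nm
lambda = 2*d*sin(theta)  =>  sin(theta) = lambda / (2*d)
sin(theta) = 0.1275 / (2 * 0.144962) = 0.439769
theta = 26.09 deg


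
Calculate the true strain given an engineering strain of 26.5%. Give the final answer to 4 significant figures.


epsilon_true = ln(1 + epsilon_eng)
epsilon_true = ln(1 + 0.265)
epsilon_true = 0.2351


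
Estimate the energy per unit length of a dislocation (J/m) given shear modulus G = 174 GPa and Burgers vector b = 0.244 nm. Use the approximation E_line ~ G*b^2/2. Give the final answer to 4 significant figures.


E = G*b^2/2
b = 0.244 nm = 2.44e-10 m
G = 174 GPa = 1.74e+11 Pa
E = 0.5 * 1.74e+11 * (2.44e-10)^2
E = 5.18e-09 J/m


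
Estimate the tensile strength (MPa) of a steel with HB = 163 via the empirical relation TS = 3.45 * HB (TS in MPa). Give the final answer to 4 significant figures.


TS (MPa) = 3.45 * HB
TS = 3.45 * 163
TS = 562.4 MPa


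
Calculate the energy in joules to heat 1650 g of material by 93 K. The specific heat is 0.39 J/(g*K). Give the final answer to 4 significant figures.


Q = m * cp * dT
Q = 1650 * 0.39 * 93
Q = 59850 J


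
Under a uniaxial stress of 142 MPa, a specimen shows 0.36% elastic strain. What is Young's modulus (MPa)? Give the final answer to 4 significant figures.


E = sigma / epsilon
epsilon = 0.36% = 3.6e-03
E = 142 / 3.6e-03
E = 39440 MPa


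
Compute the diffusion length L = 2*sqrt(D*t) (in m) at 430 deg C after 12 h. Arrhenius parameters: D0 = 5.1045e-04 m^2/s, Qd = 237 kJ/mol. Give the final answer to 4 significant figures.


Step 1: D = D0 * exp(-Qd/(R*T))
T = 703.15 K
D = 5.1045e-04 * exp(-237e3 / (8.314 * 703.15)) = 1.26295e-21 m^2/s
Step 2: L = 2*sqrt(D*t)
t = 12 h = 43200 s
L = 2*sqrt(1.26295e-21 * 43200) = 1.477e-08 m


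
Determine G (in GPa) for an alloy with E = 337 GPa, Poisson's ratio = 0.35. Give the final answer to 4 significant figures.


G = E / (2*(1+nu))
G = 337 / (2*(1+0.35))
G = 124.8 GPa


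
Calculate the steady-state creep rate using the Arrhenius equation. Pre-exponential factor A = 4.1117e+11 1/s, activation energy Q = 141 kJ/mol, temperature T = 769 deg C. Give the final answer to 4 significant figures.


rate = A * exp(-Q / (R*T))
T = 769 + 273.15 = 1042.15 K
rate = 4.1117e+11 * exp(-141e3 / (8.314 * 1042.15))
rate = 35200 1/s


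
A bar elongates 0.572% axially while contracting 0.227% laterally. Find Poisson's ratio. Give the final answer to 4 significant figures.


nu = -epsilon_lat / epsilon_axial
Lateral strain is contraction (negative), so using magnitudes:
nu = 0.227 / 0.572
nu = 0.3969


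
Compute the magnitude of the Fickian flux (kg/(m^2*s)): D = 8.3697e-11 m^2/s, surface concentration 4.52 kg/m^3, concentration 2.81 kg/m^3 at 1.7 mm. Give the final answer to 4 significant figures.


J = -D * (dC/dx) = D * (C1 - C2) / dx
J = 8.3697e-11 * (4.52 - 2.81) / 1.7e-03
J = 8.419e-08 kg/(m^2*s)


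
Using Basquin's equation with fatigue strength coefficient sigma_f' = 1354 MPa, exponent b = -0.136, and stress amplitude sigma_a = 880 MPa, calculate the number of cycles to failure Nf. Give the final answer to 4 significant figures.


sigma_a = sigma_f' * (2*Nf)^b
2*Nf = (sigma_a / sigma_f')^(1/b)
2*Nf = (880 / 1354)^(1/-0.136)
2*Nf = 23.7684
Nf = 11.88 cycles


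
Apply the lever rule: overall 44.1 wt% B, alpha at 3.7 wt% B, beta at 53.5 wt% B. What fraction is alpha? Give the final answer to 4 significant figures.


f_alpha = (C_beta - C0) / (C_beta - C_alpha)
f_alpha = (53.5 - 44.1) / (53.5 - 3.7)
f_alpha = 0.1888


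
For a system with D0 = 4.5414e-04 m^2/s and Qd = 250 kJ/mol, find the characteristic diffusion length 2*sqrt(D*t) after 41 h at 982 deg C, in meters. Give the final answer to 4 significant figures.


Step 1: D = D0 * exp(-Qd/(R*T))
T = 1255.15 K
D = 4.5414e-04 * exp(-250e3 / (8.314 * 1255.15)) = 1.78958e-14 m^2/s
Step 2: L = 2*sqrt(D*t)
t = 41 h = 147600 s
L = 2*sqrt(1.78958e-14 * 147600) = 1.028e-04 m


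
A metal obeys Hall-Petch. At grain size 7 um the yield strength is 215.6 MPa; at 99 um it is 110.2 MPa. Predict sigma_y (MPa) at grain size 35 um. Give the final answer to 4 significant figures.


sigma_y = sigma0 + k / sqrt(d)
1/sqrt(d1) = 1/sqrt(7e-06) = 377.964;  1/sqrt(d2) = 100.504
k = (sigma1 - sigma2) / (1/sqrt(d1) - 1/sqrt(d2)) = (215.6 - 110.2) / (377.964 - 100.504) = 0.379874 MPa*m^0.5
sigma0 = sigma1 - k/sqrt(d1) = 215.6 - 0.379874*377.964 = 72.0213 MPa
sigma_y(d3) = 72.0213 + 0.379874 / sqrt(3.5e-05) = 136.2 MPa


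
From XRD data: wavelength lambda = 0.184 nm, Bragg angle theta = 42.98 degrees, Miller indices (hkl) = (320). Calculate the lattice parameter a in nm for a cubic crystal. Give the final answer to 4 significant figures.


d = lambda / (2*sin(theta))
d = 0.184 / (2*sin(42.98 deg))
d = 0.134948 nm
a = d * sqrt(h^2+k^2+l^2) = 0.134948 * sqrt(13)
a = 0.4866 nm


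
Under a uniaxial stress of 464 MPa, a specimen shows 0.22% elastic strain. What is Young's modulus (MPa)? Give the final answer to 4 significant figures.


E = sigma / epsilon
epsilon = 0.22% = 2.2e-03
E = 464 / 2.2e-03
E = 210900 MPa


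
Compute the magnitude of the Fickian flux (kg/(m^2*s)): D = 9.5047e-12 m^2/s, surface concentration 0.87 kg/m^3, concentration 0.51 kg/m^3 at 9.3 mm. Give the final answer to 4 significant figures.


J = -D * (dC/dx) = D * (C1 - C2) / dx
J = 9.5047e-12 * (0.87 - 0.51) / 9.3e-03
J = 3.679e-10 kg/(m^2*s)


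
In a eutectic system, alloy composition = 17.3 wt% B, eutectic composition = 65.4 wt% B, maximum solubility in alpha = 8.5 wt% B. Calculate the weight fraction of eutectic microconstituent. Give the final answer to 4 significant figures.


f_primary = (C_e - C0) / (C_e - C_alpha_max)
f_primary = (65.4 - 17.3) / (65.4 - 8.5)
f_primary = 0.845343
f_eutectic = 1 - 0.845343 = 0.1547


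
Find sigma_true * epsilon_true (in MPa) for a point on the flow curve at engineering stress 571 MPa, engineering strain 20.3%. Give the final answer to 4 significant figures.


sigma_true = sigma_eng * (1 + epsilon_eng)
sigma_true = 571 * (1 + 0.203) = 686.913 MPa
epsilon_true = ln(1 + epsilon_eng)
epsilon_true = ln(1 + 0.203) = 0.184818
sigma_true * epsilon_true = 686.913 * 0.184818 = 127 MPa


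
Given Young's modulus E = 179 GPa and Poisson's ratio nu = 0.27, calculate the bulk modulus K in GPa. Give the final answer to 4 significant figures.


K = E / (3*(1-2*nu))
K = 179 / (3*(1-2*0.27))
K = 129.7 GPa


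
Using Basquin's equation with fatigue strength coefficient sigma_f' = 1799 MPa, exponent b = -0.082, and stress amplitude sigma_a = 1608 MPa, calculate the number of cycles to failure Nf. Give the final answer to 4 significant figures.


sigma_a = sigma_f' * (2*Nf)^b
2*Nf = (sigma_a / sigma_f')^(1/b)
2*Nf = (1608 / 1799)^(1/-0.082)
2*Nf = 3.93054
Nf = 1.965 cycles


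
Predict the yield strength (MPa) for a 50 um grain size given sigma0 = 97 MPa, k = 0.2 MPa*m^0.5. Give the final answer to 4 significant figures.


sigma_y = sigma0 + k / sqrt(d)
d = 50 um = 5e-05 m
sigma_y = 97 + 0.2 / sqrt(5e-05)
sigma_y = 125.3 MPa


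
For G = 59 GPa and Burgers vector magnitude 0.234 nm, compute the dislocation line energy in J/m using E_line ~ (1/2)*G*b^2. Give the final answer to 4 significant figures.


E = G*b^2/2
b = 0.234 nm = 2.34e-10 m
G = 59 GPa = 5.9e+10 Pa
E = 0.5 * 5.9e+10 * (2.34e-10)^2
E = 1.615e-09 J/m


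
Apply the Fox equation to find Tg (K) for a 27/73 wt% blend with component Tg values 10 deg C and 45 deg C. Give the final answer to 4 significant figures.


1/Tg = w1/Tg1 + w2/Tg2 (in Kelvin)
Tg1 = 283.15 K, Tg2 = 318.15 K
1/Tg = 0.27/283.15 + 0.73/318.15
Tg = 307.9 K


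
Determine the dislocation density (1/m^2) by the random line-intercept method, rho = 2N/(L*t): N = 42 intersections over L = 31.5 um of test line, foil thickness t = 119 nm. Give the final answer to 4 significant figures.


rho = 2N / (L * t)
L = 31.5 um = 3.15e-05 m, t = 119 nm = 1.19e-07 m
rho = 2 * 42 / (3.15e-05 * 1.19e-07)
rho = 2.241e+13 1/m^2
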